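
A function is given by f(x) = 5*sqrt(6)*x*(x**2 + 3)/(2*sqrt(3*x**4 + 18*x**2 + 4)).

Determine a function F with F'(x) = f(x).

An antiderivative is F(x) = 5*sqrt(x**4/2 + 3*x**2 + 2/3)/2.

The substitution u = x**4/2 + 3*x**2 + 2/3 works: f is exactly (dF/du)*(du/dx) for that inner function.
Check: d/dx[5*sqrt(x**4/2 + 3*x**2 + 2/3)/2] = (5*sqrt(6)*x**3 + 15*sqrt(6)*x)/(2*sqrt(3*x**4 + 18*x**2 + 4)), which equals f(x).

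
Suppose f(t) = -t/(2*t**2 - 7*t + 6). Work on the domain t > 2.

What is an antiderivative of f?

An antiderivative is F(t) = -2*log(t - 2) + 3*log(t - 3/2)/2.

Factor the denominator ((t - 2)*(2*t - 3)) and decompose: f = 3/(2*t - 3) - 2/(t - 2); each piece integrates to a log, atan, or power term.
Check: d/dt[-2*log(t - 2) + 3*log(t - 3/2)/2] = -t/(2*t**2 - 7*t + 6) = f(t).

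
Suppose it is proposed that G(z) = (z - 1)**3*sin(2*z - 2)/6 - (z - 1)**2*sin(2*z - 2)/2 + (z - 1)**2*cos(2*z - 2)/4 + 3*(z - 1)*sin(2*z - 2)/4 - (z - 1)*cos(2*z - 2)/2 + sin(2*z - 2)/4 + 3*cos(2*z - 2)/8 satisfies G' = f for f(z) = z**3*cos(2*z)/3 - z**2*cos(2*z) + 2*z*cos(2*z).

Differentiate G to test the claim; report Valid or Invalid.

Invalid: d/dz[G] - f = -z**3*cos(2*z)/3 + z**3*cos(2*z - 2)/3 + z**2*cos(2*z) - 2*z**2*cos(2*z - 2) - 2*z*cos(2*z) + 5*z*cos(2*z - 2) - 10*cos(2*z - 2)/3, which is not 0.

d/dz[G] = z**3*cos(2*z - 2)/3 - 2*z**2*cos(2*z - 2) + 5*z*cos(2*z - 2) - 10*cos(2*z - 2)/3
d/dz[G] - f(z) = -z**3*cos(2*z)/3 + z**3*cos(2*z - 2)/3 + z**2*cos(2*z) - 2*z**2*cos(2*z - 2) - 2*z*cos(2*z) + 5*z*cos(2*z - 2) - 10*cos(2*z - 2)/3 != 0.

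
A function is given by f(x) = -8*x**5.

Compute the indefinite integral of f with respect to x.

A candidate is checked by its d/dx: the result must match f(x).
Check: d/dx[-4*x**6/3] = -8*x**5 = f(x).

F(x) = -4*x**6/3 + C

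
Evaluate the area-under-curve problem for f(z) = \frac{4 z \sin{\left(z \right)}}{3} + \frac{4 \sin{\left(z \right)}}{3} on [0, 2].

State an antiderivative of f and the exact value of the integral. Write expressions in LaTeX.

The integrand splits into summands that can be handled one at a time.
F(z) = - \frac{4 z \cos{\left(z \right)}}{3} + \frac{4 \sin{\left(z \right)}}{3} - \frac{4 \cos{\left(z \right)}}{3} is an antiderivative of f.
Check: d/dz[- \frac{4 z \cos{\left(z \right)}}{3} + \frac{4 \sin{\left(z \right)}}{3} - \frac{4 \cos{\left(z \right)}}{3}] = \frac{4 z \sin{\left(z \right)}}{3} + \frac{4 \sin{\left(z \right)}}{3} = f(z).
F(2) = \frac{4 \sin{\left(2 \right)}}{3} - 4 \cos{\left(2 \right)}; F(0) = - \frac{4}{3}.
Integral = F(2) - F(0) = \frac{4 \sin{\left(2 \right)}}{3} + \frac{4}{3} - 4 \cos{\left(2 \right)}.

Antiderivative: F(z) = - \frac{4 z \cos{\left(z \right)}}{3} + \frac{4 \sin{\left(z \right)}}{3} - \frac{4 \cos{\left(z \right)}}{3}; value = \frac{4 \sin{\left(2 \right)}}{3} + \frac{4}{3} - 4 \cos{\left(2 \right)}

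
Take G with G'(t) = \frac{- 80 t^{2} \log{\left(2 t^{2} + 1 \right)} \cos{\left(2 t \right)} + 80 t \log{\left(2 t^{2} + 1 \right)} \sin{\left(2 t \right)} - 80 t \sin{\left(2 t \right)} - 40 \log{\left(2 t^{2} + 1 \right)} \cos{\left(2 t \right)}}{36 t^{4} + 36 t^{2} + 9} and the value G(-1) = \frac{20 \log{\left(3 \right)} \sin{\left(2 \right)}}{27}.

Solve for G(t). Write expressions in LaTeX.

Check a candidate G(t) by differentiating: d/dt[G] must match the given G'(t).
A general antiderivative is - \frac{10 \log{\left(2 t^{2} + 1 \right)} \sin{\left(2 t \right)}}{9 \left(t^{2} + \frac{1}{2}\right)} + C.
The condition gives C = \frac{20 \log{\left(3 \right)} \sin{\left(2 \right)}}{27} - (\frac{20 \log{\left(3 \right)} \sin{\left(2 \right)}}{27}) = 0.
So G(t) = - \frac{10 \log{\left(2 t^{2} + 1 \right)} \sin{\left(2 t \right)}}{9 \left(t^{2} + \frac{1}{2}\right)}.
Check: d/dt[- \frac{10 \log{\left(2 t^{2} + 1 \right)} \sin{\left(2 t \right)}}{9 \left(t^{2} + \frac{1}{2}\right)}] = \frac{- 80 t^{2} \log{\left(2 t^{2} + 1 \right)} \cos{\left(2 t \right)} + 80 t \log{\left(2 t^{2} + 1 \right)} \sin{\left(2 t \right)} - 80 t \sin{\left(2 t \right)} - 40 \log{\left(2 t^{2} + 1 \right)} \cos{\left(2 t \right)}}{36 t^{4} + 36 t^{2} + 9} = G'(t).

G(t) = - \frac{10 \log{\left(2 t^{2} + 1 \right)} \sin{\left(2 t \right)}}{9 \left(t^{2} + \frac{1}{2}\right)}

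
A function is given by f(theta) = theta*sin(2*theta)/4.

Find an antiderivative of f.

Check any antiderivative F(theta) by computing F'(theta) and comparing it with f(theta).
Check: d/dtheta[-theta*cos(2*theta)/8 + sin(2*theta)/16] = theta*sin(2*theta)/4 = f(theta).

An antiderivative is F(theta) = -theta*cos(2*theta)/8 + sin(2*theta)/16.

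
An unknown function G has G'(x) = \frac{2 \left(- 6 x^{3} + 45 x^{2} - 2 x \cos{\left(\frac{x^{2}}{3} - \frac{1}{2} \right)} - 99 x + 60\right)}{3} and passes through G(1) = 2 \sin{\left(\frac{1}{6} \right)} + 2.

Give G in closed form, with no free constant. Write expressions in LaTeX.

Differentiate the proposed G(x) back; it has to land on the given G'(x).
A general antiderivative is - \left(- x^{2} + 5 x - 4\right)^{2} - 2 \sin{\left(\frac{x^{2}}{3} - \frac{1}{2} \right)} + C.
The condition gives C = 2 \sin{\left(\frac{1}{6} \right)} + 2 - (2 \sin{\left(\frac{1}{6} \right)}) = 2.
So G(x) = - \left(- x^{2} + 5 x - 4\right)^{2} - 2 \sin{\left(\frac{x^{2}}{3} - \frac{1}{2} \right)} + 2.
Check: d/dx[- \left(- x^{2} + 5 x - 4\right)^{2} - 2 \sin{\left(\frac{x^{2}}{3} - \frac{1}{2} \right)} + 2] = - 4 x^{3} + 30 x^{2} - \frac{4 x \cos{\left(\frac{x^{2}}{3} - \frac{1}{2} \right)}}{3} - 66 x + 40, which equals G'(x).

G(x) = - \left(- x^{2} + 5 x - 4\right)^{2} - 2 \sin{\left(\frac{x^{2}}{3} - \frac{1}{2} \right)} + 2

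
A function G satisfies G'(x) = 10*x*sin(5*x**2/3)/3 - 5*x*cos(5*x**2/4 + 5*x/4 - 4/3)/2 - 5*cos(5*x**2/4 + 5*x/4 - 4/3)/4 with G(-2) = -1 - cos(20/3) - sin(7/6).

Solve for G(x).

G(x) = -sin(5*x**2/4 + 5*x/4 - 4/3) - cos(5*x**2/3) - 1

The integrand splits into summands that can be handled one at a time.
A general antiderivative is -sin(5*x**2/4 + 5*x/4 - 4/3) - cos(5*x**2/3) + C.
The condition gives C = -1 - cos(20/3) - sin(7/6) - (-cos(20/3) - sin(7/6)) = -1.
So G(x) = -sin(5*x**2/4 + 5*x/4 - 4/3) - cos(5*x**2/3) - 1.
Check: d/dx[-sin(5*x**2/4 + 5*x/4 - 4/3) - cos(5*x**2/3) - 1] = 10*x*sin(5*x**2/3)/3 - 5*x*cos(5*x**2/4 + 5*x/4 - 4/3)/2 - 5*cos(5*x**2/4 + 5*x/4 - 4/3)/4 = G'(x).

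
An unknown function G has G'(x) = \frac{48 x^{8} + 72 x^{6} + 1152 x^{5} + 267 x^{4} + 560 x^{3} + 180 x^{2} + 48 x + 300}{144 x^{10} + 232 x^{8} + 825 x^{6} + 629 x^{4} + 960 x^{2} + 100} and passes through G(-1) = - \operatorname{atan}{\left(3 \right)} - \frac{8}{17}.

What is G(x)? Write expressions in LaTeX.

Recover the given G'(x) by differentiating a candidate G(x); any mismatch rules it out.
A general antiderivative is \operatorname{atan}{\left(3 x \right)} - \frac{4}{2 x^{4} + \frac{3 x^{2}}{2} + 5} + C.
The condition gives C = - \operatorname{atan}{\left(3 \right)} - \frac{8}{17} - (- \operatorname{atan}{\left(3 \right)} - \frac{8}{17}) = 0.
So G(x) = \frac{4 x^{4} \operatorname{atan}{\left(3 x \right)} + 3 x^{2} \operatorname{atan}{\left(3 x \right)} + 10 \operatorname{atan}{\left(3 x \right)} - 8}{4 x^{4} + 3 x^{2} + 10}.
Check: d/dx[\frac{4 x^{4} \operatorname{atan}{\left(3 x \right)} + 3 x^{2} \operatorname{atan}{\left(3 x \right)} + 10 \operatorname{atan}{\left(3 x \right)} - 8}{4 x^{4} + 3 x^{2} + 10}] = \frac{48 x^{8} + 72 x^{6} + 1152 x^{5} + 267 x^{4} + 560 x^{3} + 180 x^{2} + 48 x + 300}{144 x^{10} + 232 x^{8} + 825 x^{6} + 629 x^{4} + 960 x^{2} + 100} = G'(x).

G(x) = \frac{4 x^{4} \operatorname{atan}{\left(3 x \right)} + 3 x^{2} \operatorname{atan}{\left(3 x \right)} + 10 \operatorname{atan}{\left(3 x \right)} - 8}{4 x^{4} + 3 x^{2} + 10}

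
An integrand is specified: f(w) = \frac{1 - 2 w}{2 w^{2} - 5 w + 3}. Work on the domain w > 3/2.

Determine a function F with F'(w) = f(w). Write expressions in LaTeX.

An antiderivative is F(w) = - 2 \log{\left(w - \frac{3}{2} \right)} + \log{\left(w - 1 \right)}.

Factor the denominator (\left(w - 1\right) \left(2 w - 3\right)) and decompose: f = - \frac{4}{2 w - 3} + \frac{1}{w - 1}; each piece integrates to a log, atan, or power term.
Check: d/dw[- 2 \log{\left(w - \frac{3}{2} \right)} + \log{\left(w - 1 \right)}] = \frac{1 - 2 w}{2 w^{2} - 5 w + 3} = f(w).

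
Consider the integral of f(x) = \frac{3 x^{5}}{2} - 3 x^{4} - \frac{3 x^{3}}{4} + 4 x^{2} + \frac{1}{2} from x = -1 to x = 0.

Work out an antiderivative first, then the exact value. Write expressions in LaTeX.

Antiderivative: F(x) = \frac{x \left(60 x^{5} - 144 x^{4} - 45 x^{3} + 320 x^{2} + 120\right)}{240}; value = \frac{281}{240}

Integrate term by term and add the pieces.
F(x) = \frac{x \left(60 x^{5} - 144 x^{4} - 45 x^{3} + 320 x^{2} + 120\right)}{240} is an antiderivative of f.
Check: d/dx[\frac{x \left(60 x^{5} - 144 x^{4} - 45 x^{3} + 320 x^{2} + 120\right)}{240}] = \frac{3 x^{5}}{2} - 3 x^{4} - \frac{3 x^{3}}{4} + 4 x^{2} + \frac{1}{2} = f(x).
F(0) = 0; F(-1) = - \frac{281}{240}.
Integral = F(0) - F(-1) = \frac{281}{240}.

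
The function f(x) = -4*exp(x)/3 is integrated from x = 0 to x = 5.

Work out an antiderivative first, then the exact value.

Antiderivative: F(x) = -4*exp(x)/3; value = 4/3 - 4*exp(5)/3

Since d/dx undoes antidifferentiation here, F'(x) = f(x) is required of F(x).
F(x) = -4*exp(x)/3 is an antiderivative of f.
Check: d/dx[-4*exp(x)/3] = -4*exp(x)/3 = f(x).
F(5) = -4*exp(5)/3; F(0) = -4/3.
Integral = F(5) - F(0) = 4/3 - 4*exp(5)/3.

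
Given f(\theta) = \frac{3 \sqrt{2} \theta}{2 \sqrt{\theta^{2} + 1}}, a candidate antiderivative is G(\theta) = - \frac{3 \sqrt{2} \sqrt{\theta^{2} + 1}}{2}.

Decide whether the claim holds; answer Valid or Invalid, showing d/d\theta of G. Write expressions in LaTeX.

Invalid: d/d\theta[G] - f = - \frac{3 \sqrt{2} \theta}{\sqrt{\theta^{2} + 1}}, which is not 0.

d/d\theta[G] = - \frac{3 \sqrt{2} \theta}{2 \sqrt{\theta^{2} + 1}}
d/d\theta[G] - f(\theta) = - \frac{3 \sqrt{2} \theta}{\sqrt{\theta^{2} + 1}} != 0.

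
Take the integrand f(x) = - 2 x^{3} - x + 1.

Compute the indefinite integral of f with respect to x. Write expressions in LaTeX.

F(x) = \frac{x \left(- x^{3} - x + 2\right)}{2} + C

The integrand splits into summands that can be handled one at a time.
Check: d/dx[\frac{x \left(- x^{3} - x + 2\right)}{2}] = - 2 x^{3} - x + 1 = f(x).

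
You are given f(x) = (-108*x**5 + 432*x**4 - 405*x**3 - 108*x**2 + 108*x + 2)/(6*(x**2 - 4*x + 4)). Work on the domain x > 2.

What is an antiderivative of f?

An antiderivative is F(x) = -9*x**4/2 + 9*x**2/4 - 2/(6*x - 12).

Since d/dx undoes antidifferentiation here, F'(x) = f(x) is required of F(x).
Check: d/dx[-9*x**4/2 + 9*x**2/4 - 2/(6*x - 12)] = (-108*x**5 + 432*x**4 - 405*x**3 - 108*x**2 + 108*x + 2)/(6*x**2 - 24*x + 24), which equals f(x).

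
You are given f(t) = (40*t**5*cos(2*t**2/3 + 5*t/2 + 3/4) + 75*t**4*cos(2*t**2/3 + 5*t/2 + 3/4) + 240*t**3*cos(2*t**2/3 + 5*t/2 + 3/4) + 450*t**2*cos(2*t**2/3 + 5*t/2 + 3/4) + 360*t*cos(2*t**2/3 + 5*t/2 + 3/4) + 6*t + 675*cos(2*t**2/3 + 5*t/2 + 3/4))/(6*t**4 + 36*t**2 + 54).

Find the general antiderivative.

An antiderivative F(t) passes only if d/dt[F] lands on f(t) exactly.
Check: d/dt[(10*t**2*sin(2*t**2/3 + 5*t/2 + 3/4) + 30*sin(2*t**2/3 + 5*t/2 + 3/4) - 1)/(2*(t**2 + 3))] = (40*t**5*cos(2*t**2/3 + 5*t/2 + 3/4) + 75*t**4*cos(2*t**2/3 + 5*t/2 + 3/4) + 240*t**3*cos(2*t**2/3 + 5*t/2 + 3/4) + 450*t**2*cos(2*t**2/3 + 5*t/2 + 3/4) + 360*t*cos(2*t**2/3 + 5*t/2 + 3/4) + 6*t + 675*cos(2*t**2/3 + 5*t/2 + 3/4))/(6*t**4 + 36*t**2 + 54) = f(t).

F(t) = (10*t**2*sin(2*t**2/3 + 5*t/2 + 3/4) + 30*sin(2*t**2/3 + 5*t/2 + 3/4) - 1)/(2*(t**2 + 3)) + C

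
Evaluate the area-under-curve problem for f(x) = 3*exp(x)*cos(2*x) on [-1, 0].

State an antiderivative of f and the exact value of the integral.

Antiderivative: F(x) = 3*(2*sin(2*x) + cos(2*x))*exp(x)/5; value = -3*exp(-1)*cos(2)/5 + 6*exp(-1)*sin(2)/5 + 3/5

Check any antiderivative F(x) by computing F'(x) and comparing it with f(x).
F(x) = 3*(2*sin(2*x) + cos(2*x))*exp(x)/5 is an antiderivative of f.
Check: d/dx[3*(2*sin(2*x) + cos(2*x))*exp(x)/5] = 3*exp(x)*cos(2*x) = f(x).
F(0) = 3/5; F(-1) = -6*exp(-1)*sin(2)/5 + 3*exp(-1)*cos(2)/5.
Integral = F(0) - F(-1) = -3*exp(-1)*cos(2)/5 + 6*exp(-1)*sin(2)/5 + 3/5.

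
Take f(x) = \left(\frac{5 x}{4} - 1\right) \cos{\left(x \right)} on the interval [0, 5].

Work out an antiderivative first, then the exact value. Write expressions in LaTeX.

Differentiate the proposed F(x) back; it has to land on f(x) exactly.
F(x) = \frac{5 x \sin{\left(x \right)}}{4} - \sin{\left(x \right)} + \frac{5 \cos{\left(x \right)}}{4} is an antiderivative of f.
Check: d/dx[\frac{5 x \sin{\left(x \right)}}{4} - \sin{\left(x \right)} + \frac{5 \cos{\left(x \right)}}{4}] = \frac{5 x \cos{\left(x \right)}}{4} - \cos{\left(x \right)}, which equals f(x).
F(5) = \frac{21 \sin{\left(5 \right)}}{4} + \frac{5 \cos{\left(5 \right)}}{4}; F(0) = \frac{5}{4}.
Integral = F(5) - F(0) = \frac{21 \sin{\left(5 \right)}}{4} - \frac{5}{4} + \frac{5 \cos{\left(5 \right)}}{4}.

Antiderivative: F(x) = \frac{5 x \sin{\left(x \right)}}{4} - \sin{\left(x \right)} + \frac{5 \cos{\left(x \right)}}{4}; value = \frac{21 \sin{\left(5 \right)}}{4} - \frac{5}{4} + \frac{5 \cos{\left(5 \right)}}{4}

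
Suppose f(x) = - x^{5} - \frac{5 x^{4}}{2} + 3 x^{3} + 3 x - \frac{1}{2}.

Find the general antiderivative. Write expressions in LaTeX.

Integrate term by term and add the pieces.
Check: d/dx[- \frac{x^{6}}{6} - \frac{x^{5}}{2} + \frac{3 x^{4}}{4} + \frac{3 x^{2}}{2} - \frac{x}{2}] = - x^{5} - \frac{5 x^{4}}{2} + 3 x^{3} + 3 x - \frac{1}{2} = f(x).

F(x) = - \frac{x^{6}}{6} - \frac{x^{5}}{2} + \frac{3 x^{4}}{4} + \frac{3 x^{2}}{2} - \frac{x}{2} + C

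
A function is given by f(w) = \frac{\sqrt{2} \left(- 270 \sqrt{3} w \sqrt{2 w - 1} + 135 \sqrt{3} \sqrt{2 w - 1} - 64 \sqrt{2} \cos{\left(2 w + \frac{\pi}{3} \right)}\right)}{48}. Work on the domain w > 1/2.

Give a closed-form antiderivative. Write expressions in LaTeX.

A first test for any F(w): its w-derivative must equal f(w) identically.
Check: d/dw[- \frac{\left(3 w - \frac{3}{2}\right)^{\frac{5}{2}}}{2} - \frac{4 \sin{\left(2 w + \frac{\pi}{3} \right)}}{3}] = \frac{\sqrt{2} \left(- 270 \sqrt{3} w \sqrt{2 w - 1} + 135 \sqrt{3} \sqrt{2 w - 1} - 64 \sqrt{2} \cos{\left(2 w + \frac{\pi}{3} \right)}\right)}{48} = f(w).

An antiderivative is F(w) = - \frac{\left(3 w - \frac{3}{2}\right)^{\frac{5}{2}}}{2} - \frac{4 \sin{\left(2 w + \frac{\pi}{3} \right)}}{3}.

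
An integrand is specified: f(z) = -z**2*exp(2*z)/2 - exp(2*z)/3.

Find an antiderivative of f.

Recognize the product-rule pattern: f = u'v + uv' with u = -z**2/4 + z/4 - 7/24, v = exp(2*z), so integration by parts undoes it.
Check: d/dz[-(6*z**2 - 6*z + 7)*exp(2*z)/24] = -z**2*exp(2*z)/2 - exp(2*z)/3 = f(z).

An antiderivative is F(z) = -(6*z**2 - 6*z + 7)*exp(2*z)/24.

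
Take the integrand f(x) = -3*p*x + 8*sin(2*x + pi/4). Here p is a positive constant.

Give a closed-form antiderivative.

An antiderivative is F(x) = -3*p*x**2/2 - 4*cos(2*x + pi/4).

Integrate term by term and add the pieces.
Check: d/dx[-3*p*x**2/2 - 4*cos(2*x + pi/4)] = -3*p*x + 8*sin(2*x + pi/4) = f(x).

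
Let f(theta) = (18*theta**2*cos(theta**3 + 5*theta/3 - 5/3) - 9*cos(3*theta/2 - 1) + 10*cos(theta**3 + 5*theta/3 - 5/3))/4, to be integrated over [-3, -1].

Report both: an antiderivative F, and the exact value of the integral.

Antiderivative: F(theta) = -3*sin(3*theta/2 - 1)/2 + 3*sin(theta**3 + 5*theta/3 - 5/3)/2; value = 3*sin(5/2)/2 - 3*sin(11/2)/2 + 3*sin(101/3)/2 - 3*sin(13/3)/2

For F(theta) to be correct the identity F'(theta) - f(theta) = 0 must hold.
F(theta) = -3*sin(3*theta/2 - 1)/2 + 3*sin(theta**3 + 5*theta/3 - 5/3)/2 is an antiderivative of f.
Check: d/dtheta[-3*sin(3*theta/2 - 1)/2 + 3*sin(theta**3 + 5*theta/3 - 5/3)/2] = 9*theta**2*cos(theta**3 + 5*theta/3 - 5/3)/2 - 9*cos(3*theta/2 - 1)/4 + 5*cos(theta**3 + 5*theta/3 - 5/3)/2, which equals f(theta).
F(-1) = 3*sin(5/2)/2 - 3*sin(13/3)/2; F(-3) = -3*sin(101/3)/2 + 3*sin(11/2)/2.
Integral = F(-1) - F(-3) = 3*sin(5/2)/2 - 3*sin(11/2)/2 + 3*sin(101/3)/2 - 3*sin(13/3)/2.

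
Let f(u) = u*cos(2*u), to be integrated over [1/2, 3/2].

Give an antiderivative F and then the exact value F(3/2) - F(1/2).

A first test for any F(u): its u-derivative must equal f(u) identically.
F(u) = (2*u*sin(2*u) + cos(2*u))/4 is an antiderivative of f.
Check: d/du[(2*u*sin(2*u) + cos(2*u))/4] = u*cos(2*u) = f(u).
F(3/2) = cos(3)/4 + 3*sin(3)/4; F(1/2) = cos(1)/4 + sin(1)/4.
Integral = F(3/2) - F(1/2) = cos(3)/4 - sin(1)/4 - cos(1)/4 + 3*sin(3)/4.

Antiderivative: F(u) = (2*u*sin(2*u) + cos(2*u))/4; value = cos(3)/4 - sin(1)/4 - cos(1)/4 + 3*sin(3)/4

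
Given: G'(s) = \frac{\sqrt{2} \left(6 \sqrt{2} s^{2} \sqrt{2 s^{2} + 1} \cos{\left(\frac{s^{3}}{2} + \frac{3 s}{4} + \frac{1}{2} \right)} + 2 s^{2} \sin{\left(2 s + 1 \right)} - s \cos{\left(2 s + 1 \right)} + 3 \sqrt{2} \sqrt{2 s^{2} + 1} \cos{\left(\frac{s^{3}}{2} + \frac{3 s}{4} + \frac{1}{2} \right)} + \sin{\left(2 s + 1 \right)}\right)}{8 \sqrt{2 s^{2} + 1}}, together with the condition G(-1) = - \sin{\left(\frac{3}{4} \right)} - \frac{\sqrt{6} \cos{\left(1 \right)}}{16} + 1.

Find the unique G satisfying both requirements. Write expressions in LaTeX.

A candidate passes only if d/ds[G] lands on the given G'(s) exactly.
A general antiderivative is - \frac{\sqrt{s^{2} + \frac{1}{2}} \cos{\left(2 s + 1 \right)}}{8} + \sin{\left(\frac{s^{3}}{2} + \frac{3 s}{4} + \frac{1}{2} \right)} + C.
The condition gives C = - \sin{\left(\frac{3}{4} \right)} - \frac{\sqrt{6} \cos{\left(1 \right)}}{16} + 1 - (- \sin{\left(\frac{3}{4} \right)} - \frac{\sqrt{6} \cos{\left(1 \right)}}{16}) = 1.
So G(s) = - \frac{\sqrt{s^{2} + \frac{1}{2}} \cos{\left(2 s + 1 \right)}}{8} + \sin{\left(\frac{s^{3}}{2} + \frac{3 s}{4} + \frac{1}{2} \right)} + 1.
Check: d/ds[- \frac{\sqrt{s^{2} + \frac{1}{2}} \cos{\left(2 s + 1 \right)}}{8} + \sin{\left(\frac{s^{3}}{2} + \frac{3 s}{4} + \frac{1}{2} \right)} + 1] = \frac{\sqrt{2} \left(6 \sqrt{2} s^{2} \sqrt{2 s^{2} + 1} \cos{\left(\frac{s^{3}}{2} + \frac{3 s}{4} + \frac{1}{2} \right)} + 2 s^{2} \sin{\left(2 s + 1 \right)} - s \cos{\left(2 s + 1 \right)} + 3 \sqrt{2} \sqrt{2 s^{2} + 1} \cos{\left(\frac{s^{3}}{2} + \frac{3 s}{4} + \frac{1}{2} \right)} + \sin{\left(2 s + 1 \right)}\right)}{8 \sqrt{2 s^{2} + 1}} = G'(s).

G(s) = - \frac{\sqrt{s^{2} + \frac{1}{2}} \cos{\left(2 s + 1 \right)}}{8} + \sin{\left(\frac{s^{3}}{2} + \frac{3 s}{4} + \frac{1}{2} \right)} + 1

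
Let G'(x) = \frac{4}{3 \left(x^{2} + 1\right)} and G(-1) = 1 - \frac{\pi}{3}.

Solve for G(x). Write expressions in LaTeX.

G(x) = \frac{4 \operatorname{atan}{\left(x \right)}}{3} + 1

Check a candidate G(x) by differentiating: d/dx[G] must match the given G'(x).
A general antiderivative is \frac{4 \operatorname{atan}{\left(x \right)}}{3} + C.
The condition gives C = 1 - \frac{\pi}{3} - (- \frac{\pi}{3}) = 1.
So G(x) = \frac{4 \operatorname{atan}{\left(x \right)}}{3} + 1.
Check: d/dx[\frac{4 \operatorname{atan}{\left(x \right)}}{3} + 1] = \frac{4}{3 x^{2} + 3}, which equals G'(x).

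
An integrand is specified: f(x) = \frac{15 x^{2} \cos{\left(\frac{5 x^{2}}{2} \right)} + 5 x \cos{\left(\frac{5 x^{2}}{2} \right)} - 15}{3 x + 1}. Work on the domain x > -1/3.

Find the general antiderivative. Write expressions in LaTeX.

Whatever form F(x) takes, F'(x) = f(x) is non-negotiable.
Check: d/dx[- 5 \log{\left(3 x + 1 \right)} + \sin{\left(\frac{5 x^{2}}{2} \right)}] = \frac{15 x^{2} \cos{\left(\frac{5 x^{2}}{2} \right)} + 5 x \cos{\left(\frac{5 x^{2}}{2} \right)} - 15}{3 x + 1} = f(x).

F(x) = - 5 \log{\left(3 x + 1 \right)} + \sin{\left(\frac{5 x^{2}}{2} \right)} + C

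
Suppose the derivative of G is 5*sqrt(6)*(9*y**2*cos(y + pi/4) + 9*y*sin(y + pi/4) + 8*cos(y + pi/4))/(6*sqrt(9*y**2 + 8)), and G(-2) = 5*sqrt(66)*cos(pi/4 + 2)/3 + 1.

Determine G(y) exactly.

Recognize the product-rule pattern: G'(y) = u'v + uv' with u = 5*sqrt(3*y**2/2 + 4/3), v = sin(y + pi/4), so integration by parts undoes it.
A general antiderivative is 5*sqrt(3*y**2/2 + 4/3)*sin(y + pi/4) + C.
The condition gives C = 5*sqrt(66)*cos(pi/4 + 2)/3 + 1 - (5*sqrt(66)*cos(pi/4 + 2)/3) = 1.
So G(y) = 5*sqrt(6)*sqrt(9*y**2 + 8)*sin(y + pi/4)/6 + 1.
Check: d/dy[5*sqrt(6)*sqrt(9*y**2 + 8)*sin(y + pi/4)/6 + 1] = (45*sqrt(6)*y**2*cos(y + pi/4) + 45*sqrt(6)*y*sin(y + pi/4) + 40*sqrt(6)*cos(y + pi/4))/(6*sqrt(9*y**2 + 8)), which equals G'(y).

G(y) = 5*sqrt(6)*sqrt(9*y**2 + 8)*sin(y + pi/4)/6 + 1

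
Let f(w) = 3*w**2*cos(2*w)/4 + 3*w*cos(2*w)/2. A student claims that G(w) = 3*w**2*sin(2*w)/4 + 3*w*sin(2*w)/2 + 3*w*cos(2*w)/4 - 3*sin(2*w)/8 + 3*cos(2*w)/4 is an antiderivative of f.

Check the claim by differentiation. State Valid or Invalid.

Invalid: d/dw[G] - f = 3*w**2*cos(2*w)/4 + 3*w*cos(2*w)/2, which is not 0.

d/dw[G] = 3*w**2*cos(2*w)/2 + 3*w*cos(2*w)
d/dw[G] - f(w) = 3*w**2*cos(2*w)/4 + 3*w*cos(2*w)/2 != 0.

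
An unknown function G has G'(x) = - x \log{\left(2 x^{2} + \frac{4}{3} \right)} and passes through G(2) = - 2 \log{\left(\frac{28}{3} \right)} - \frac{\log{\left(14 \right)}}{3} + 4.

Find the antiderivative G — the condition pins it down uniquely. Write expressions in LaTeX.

A candidate passes only if d/dx[G] lands on the given G'(x) exactly.
A general antiderivative is - \frac{x^{2} \log{\left(2 x^{2} + \frac{4}{3} \right)}}{2} + \frac{x^{2}}{2} - \frac{\log{\left(3 x^{2} + 2 \right)}}{3} + C.
The condition gives C = - 2 \log{\left(\frac{28}{3} \right)} - \frac{\log{\left(14 \right)}}{3} + 4 - (- 2 \log{\left(\frac{28}{3} \right)} - \frac{\log{\left(14 \right)}}{3} + 2) = 2.
So G(x) = - \frac{x^{2} \log{\left(2 x^{2} + \frac{4}{3} \right)}}{2} + \frac{x^{2}}{2} - \frac{\log{\left(3 x^{2} + 2 \right)}}{3} + 2.
Check: d/dx[- \frac{x^{2} \log{\left(2 x^{2} + \frac{4}{3} \right)}}{2} + \frac{x^{2}}{2} - \frac{\log{\left(3 x^{2} + 2 \right)}}{3} + 2] = - x \log{\left(x^{2} + \frac{2}{3} \right)} - x \log{\left(2 \right)}, which equals G'(x).

G(x) = - \frac{x^{2} \log{\left(2 x^{2} + \frac{4}{3} \right)}}{2} + \frac{x^{2}}{2} - \frac{\log{\left(3 x^{2} + 2 \right)}}{3} + 2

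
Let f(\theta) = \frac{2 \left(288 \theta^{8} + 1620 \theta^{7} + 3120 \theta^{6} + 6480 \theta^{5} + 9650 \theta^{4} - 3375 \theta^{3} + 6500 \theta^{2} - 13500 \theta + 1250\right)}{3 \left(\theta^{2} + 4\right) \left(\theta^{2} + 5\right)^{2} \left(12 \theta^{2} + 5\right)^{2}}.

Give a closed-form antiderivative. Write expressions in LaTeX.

An antiderivative is F(\theta) = \frac{24 \theta^{4} \operatorname{atan}{\left(\frac{\theta}{2} \right)} + 130 \theta^{2} \operatorname{atan}{\left(\frac{\theta}{2} \right)} - 135 \theta^{2} + 50 \operatorname{atan}{\left(\frac{\theta}{2} \right)}}{36 \theta^{4} + 195 \theta^{2} + 75}.

Recover f(\theta) by differentiating a candidate F(\theta); any mismatch rules it out.
Check: d/d\theta[\frac{24 \theta^{4} \operatorname{atan}{\left(\frac{\theta}{2} \right)} + 130 \theta^{2} \operatorname{atan}{\left(\frac{\theta}{2} \right)} - 135 \theta^{2} + 50 \operatorname{atan}{\left(\frac{\theta}{2} \right)}}{36 \theta^{4} + 195 \theta^{2} + 75}] = \frac{576 \theta^{8} + 3240 \theta^{7} + 6240 \theta^{6} + 12960 \theta^{5} + 19300 \theta^{4} - 6750 \theta^{3} + 13000 \theta^{2} - 27000 \theta + 2500}{432 \theta^{10} + 6408 \theta^{8} + 33195 \theta^{6} + 67650 \theta^{4} + 40875 \theta^{2} + 7500}, which equals f(\theta).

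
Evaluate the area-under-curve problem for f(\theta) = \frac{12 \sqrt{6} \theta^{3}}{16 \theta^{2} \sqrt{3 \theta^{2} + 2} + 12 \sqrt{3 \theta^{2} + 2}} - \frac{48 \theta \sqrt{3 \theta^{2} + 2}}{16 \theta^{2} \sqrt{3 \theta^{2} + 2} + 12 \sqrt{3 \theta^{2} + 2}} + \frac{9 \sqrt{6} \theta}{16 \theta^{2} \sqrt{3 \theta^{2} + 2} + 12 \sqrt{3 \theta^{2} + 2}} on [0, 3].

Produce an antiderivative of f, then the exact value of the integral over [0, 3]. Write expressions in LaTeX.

Antiderivative: F(\theta) = \frac{\sqrt{3} \left(3 \sqrt{2} \sqrt{3 \theta^{2} + 2} - 6 \sqrt{3} \log{\left(4 \theta^{2} + 3 \right)}\right)}{12}; value = - \frac{3 \log{\left(39 \right)}}{2} - \frac{\sqrt{3}}{2} + \frac{3 \log{\left(3 \right)}}{2} + \frac{\sqrt{174}}{4}

Integrate term by term and add the pieces.
F(\theta) = \frac{\sqrt{3} \left(3 \sqrt{2} \sqrt{3 \theta^{2} + 2} - 6 \sqrt{3} \log{\left(4 \theta^{2} + 3 \right)}\right)}{12} is an antiderivative of f.
Check: d/d\theta[\frac{\sqrt{3} \left(3 \sqrt{2} \sqrt{3 \theta^{2} + 2} - 6 \sqrt{3} \log{\left(4 \theta^{2} + 3 \right)}\right)}{12}] = \frac{12 \sqrt{6} \theta^{3} - 48 \theta \sqrt{3 \theta^{2} + 2} + 9 \sqrt{6} \theta}{16 \theta^{2} \sqrt{3 \theta^{2} + 2} + 12 \sqrt{3 \theta^{2} + 2}}, which equals f(\theta).
F(3) = - \frac{3 \log{\left(39 \right)}}{2} + \frac{\sqrt{174}}{4}; F(0) = - \frac{3 \log{\left(3 \right)}}{2} + \frac{\sqrt{3}}{2}.
Integral = F(3) - F(0) = - \frac{3 \log{\left(39 \right)}}{2} - \frac{\sqrt{3}}{2} + \frac{3 \log{\left(3 \right)}}{2} + \frac{\sqrt{174}}{4}.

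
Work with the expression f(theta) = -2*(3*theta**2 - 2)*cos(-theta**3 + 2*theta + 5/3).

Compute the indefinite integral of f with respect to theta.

F(theta) = 2*sin(-theta**3 + 2*theta + 5/3) + C

The substitution u = -theta**3 + 2*theta + 5/3 works: f is exactly (dF/du)*(du/dtheta) for that inner function.
Check: d/dtheta[2*sin(-theta**3 + 2*theta + 5/3)] = -6*theta**2*cos(-theta**3 + 2*theta + 5/3) + 4*cos(-theta**3 + 2*theta + 5/3), which equals f(theta).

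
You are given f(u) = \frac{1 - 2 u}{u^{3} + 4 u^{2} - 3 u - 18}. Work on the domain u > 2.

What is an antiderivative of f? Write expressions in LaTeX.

An antiderivative is F(u) = \frac{- 3 u \log{\left(u - 2 \right)} + 3 u \log{\left(u + 3 \right)} - 9 \log{\left(u - 2 \right)} + 9 \log{\left(u + 3 \right)} + 35}{25 u + 75}.

The denominator factors as \left(u - 2\right) \left(u + 3\right)^{2}; partial fractions split f into directly integrable pieces: \frac{3}{25 \left(u + 3\right)} - \frac{7}{5 \left(u + 3\right)^{2}} - \frac{3}{25 \left(u - 2\right)}.
Check: d/du[\frac{- 3 u \log{\left(u - 2 \right)} + 3 u \log{\left(u + 3 \right)} - 9 \log{\left(u - 2 \right)} + 9 \log{\left(u + 3 \right)} + 35}{25 u + 75}] = \frac{1 - 2 u}{u^{3} + 4 u^{2} - 3 u - 18} = f(u).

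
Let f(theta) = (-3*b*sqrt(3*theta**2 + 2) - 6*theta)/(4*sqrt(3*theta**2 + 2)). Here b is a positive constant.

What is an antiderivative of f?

An antiderivative is F(theta) = -3*b*theta/4 - sqrt(3*theta**2 + 2)/2.

A first test for any F(theta): its theta-derivative must equal f(theta) identically.
Check: d/dtheta[-3*b*theta/4 - sqrt(3*theta**2 + 2)/2] = (-3*b*sqrt(3*theta**2 + 2) - 6*theta)/(4*sqrt(3*theta**2 + 2)) = f(theta).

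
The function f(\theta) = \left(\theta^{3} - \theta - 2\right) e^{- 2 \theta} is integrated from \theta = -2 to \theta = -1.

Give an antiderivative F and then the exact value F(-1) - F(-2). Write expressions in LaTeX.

Recognize the product-rule pattern: f = u'v + uv' with u = - \frac{\theta^{3}}{2} - \frac{3 \theta^{2}}{4} - \frac{\theta}{4} + \frac{7}{8}, v = e^{- 2 \theta}, so integration by parts undoes it.
F(\theta) = - \frac{\theta^{3} e^{- 2 \theta}}{2} - \frac{3 \theta^{2} e^{- 2 \theta}}{4} - \frac{\theta e^{- 2 \theta}}{4} + \frac{7 e^{- 2 \theta}}{8} is an antiderivative of f.
Check: d/d\theta[- \frac{\theta^{3} e^{- 2 \theta}}{2} - \frac{3 \theta^{2} e^{- 2 \theta}}{4} - \frac{\theta e^{- 2 \theta}}{4} + \frac{7 e^{- 2 \theta}}{8}] = \left(\theta^{3} - \theta - 2\right) e^{- 2 \theta} = f(\theta).
F(-1) = \frac{7 e^{2}}{8}; F(-2) = \frac{19 e^{4}}{8}.
Integral = F(-1) - F(-2) = - \frac{19 e^{4}}{8} + \frac{7 e^{2}}{8}.

Antiderivative: F(\theta) = - \frac{\theta^{3} e^{- 2 \theta}}{2} - \frac{3 \theta^{2} e^{- 2 \theta}}{4} - \frac{\theta e^{- 2 \theta}}{4} + \frac{7 e^{- 2 \theta}}{8}; value = - \frac{19 e^{4}}{8} + \frac{7 e^{2}}{8}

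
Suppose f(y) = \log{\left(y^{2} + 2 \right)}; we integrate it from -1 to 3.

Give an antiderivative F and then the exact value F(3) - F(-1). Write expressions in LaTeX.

Any candidate F(y) must reproduce f(y) exactly when differentiated.
F(y) = y \log{\left(y^{2} + 2 \right)} - 2 y + 2 \sqrt{2} \operatorname{atan}{\left(\frac{\sqrt{2} y}{2} \right)} is an antiderivative of f.
Check: d/dy[y \log{\left(y^{2} + 2 \right)} - 2 y + 2 \sqrt{2} \operatorname{atan}{\left(\frac{\sqrt{2} y}{2} \right)}] = \log{\left(y^{2} + 2 \right)} = f(y).
F(3) = -6 + 2 \sqrt{2} \operatorname{atan}{\left(\frac{3 \sqrt{2}}{2} \right)} + 3 \log{\left(11 \right)}; F(-1) = - 2 \sqrt{2} \operatorname{atan}{\left(\frac{\sqrt{2}}{2} \right)} - \log{\left(3 \right)} + 2.
Integral = F(3) - F(-1) = -8 + \log{\left(3 \right)} + 2 \sqrt{2} \operatorname{atan}{\left(\frac{\sqrt{2}}{2} \right)} + 2 \sqrt{2} \operatorname{atan}{\left(\frac{3 \sqrt{2}}{2} \right)} + 3 \log{\left(11 \right)}.

Antiderivative: F(y) = y \log{\left(y^{2} + 2 \right)} - 2 y + 2 \sqrt{2} \operatorname{atan}{\left(\frac{\sqrt{2} y}{2} \right)}; value = -8 + \log{\left(3 \right)} + 2 \sqrt{2} \operatorname{atan}{\left(\frac{\sqrt{2}}{2} \right)} + 2 \sqrt{2} \operatorname{atan}{\left(\frac{3 \sqrt{2}}{2} \right)} + 3 \log{\left(11 \right)}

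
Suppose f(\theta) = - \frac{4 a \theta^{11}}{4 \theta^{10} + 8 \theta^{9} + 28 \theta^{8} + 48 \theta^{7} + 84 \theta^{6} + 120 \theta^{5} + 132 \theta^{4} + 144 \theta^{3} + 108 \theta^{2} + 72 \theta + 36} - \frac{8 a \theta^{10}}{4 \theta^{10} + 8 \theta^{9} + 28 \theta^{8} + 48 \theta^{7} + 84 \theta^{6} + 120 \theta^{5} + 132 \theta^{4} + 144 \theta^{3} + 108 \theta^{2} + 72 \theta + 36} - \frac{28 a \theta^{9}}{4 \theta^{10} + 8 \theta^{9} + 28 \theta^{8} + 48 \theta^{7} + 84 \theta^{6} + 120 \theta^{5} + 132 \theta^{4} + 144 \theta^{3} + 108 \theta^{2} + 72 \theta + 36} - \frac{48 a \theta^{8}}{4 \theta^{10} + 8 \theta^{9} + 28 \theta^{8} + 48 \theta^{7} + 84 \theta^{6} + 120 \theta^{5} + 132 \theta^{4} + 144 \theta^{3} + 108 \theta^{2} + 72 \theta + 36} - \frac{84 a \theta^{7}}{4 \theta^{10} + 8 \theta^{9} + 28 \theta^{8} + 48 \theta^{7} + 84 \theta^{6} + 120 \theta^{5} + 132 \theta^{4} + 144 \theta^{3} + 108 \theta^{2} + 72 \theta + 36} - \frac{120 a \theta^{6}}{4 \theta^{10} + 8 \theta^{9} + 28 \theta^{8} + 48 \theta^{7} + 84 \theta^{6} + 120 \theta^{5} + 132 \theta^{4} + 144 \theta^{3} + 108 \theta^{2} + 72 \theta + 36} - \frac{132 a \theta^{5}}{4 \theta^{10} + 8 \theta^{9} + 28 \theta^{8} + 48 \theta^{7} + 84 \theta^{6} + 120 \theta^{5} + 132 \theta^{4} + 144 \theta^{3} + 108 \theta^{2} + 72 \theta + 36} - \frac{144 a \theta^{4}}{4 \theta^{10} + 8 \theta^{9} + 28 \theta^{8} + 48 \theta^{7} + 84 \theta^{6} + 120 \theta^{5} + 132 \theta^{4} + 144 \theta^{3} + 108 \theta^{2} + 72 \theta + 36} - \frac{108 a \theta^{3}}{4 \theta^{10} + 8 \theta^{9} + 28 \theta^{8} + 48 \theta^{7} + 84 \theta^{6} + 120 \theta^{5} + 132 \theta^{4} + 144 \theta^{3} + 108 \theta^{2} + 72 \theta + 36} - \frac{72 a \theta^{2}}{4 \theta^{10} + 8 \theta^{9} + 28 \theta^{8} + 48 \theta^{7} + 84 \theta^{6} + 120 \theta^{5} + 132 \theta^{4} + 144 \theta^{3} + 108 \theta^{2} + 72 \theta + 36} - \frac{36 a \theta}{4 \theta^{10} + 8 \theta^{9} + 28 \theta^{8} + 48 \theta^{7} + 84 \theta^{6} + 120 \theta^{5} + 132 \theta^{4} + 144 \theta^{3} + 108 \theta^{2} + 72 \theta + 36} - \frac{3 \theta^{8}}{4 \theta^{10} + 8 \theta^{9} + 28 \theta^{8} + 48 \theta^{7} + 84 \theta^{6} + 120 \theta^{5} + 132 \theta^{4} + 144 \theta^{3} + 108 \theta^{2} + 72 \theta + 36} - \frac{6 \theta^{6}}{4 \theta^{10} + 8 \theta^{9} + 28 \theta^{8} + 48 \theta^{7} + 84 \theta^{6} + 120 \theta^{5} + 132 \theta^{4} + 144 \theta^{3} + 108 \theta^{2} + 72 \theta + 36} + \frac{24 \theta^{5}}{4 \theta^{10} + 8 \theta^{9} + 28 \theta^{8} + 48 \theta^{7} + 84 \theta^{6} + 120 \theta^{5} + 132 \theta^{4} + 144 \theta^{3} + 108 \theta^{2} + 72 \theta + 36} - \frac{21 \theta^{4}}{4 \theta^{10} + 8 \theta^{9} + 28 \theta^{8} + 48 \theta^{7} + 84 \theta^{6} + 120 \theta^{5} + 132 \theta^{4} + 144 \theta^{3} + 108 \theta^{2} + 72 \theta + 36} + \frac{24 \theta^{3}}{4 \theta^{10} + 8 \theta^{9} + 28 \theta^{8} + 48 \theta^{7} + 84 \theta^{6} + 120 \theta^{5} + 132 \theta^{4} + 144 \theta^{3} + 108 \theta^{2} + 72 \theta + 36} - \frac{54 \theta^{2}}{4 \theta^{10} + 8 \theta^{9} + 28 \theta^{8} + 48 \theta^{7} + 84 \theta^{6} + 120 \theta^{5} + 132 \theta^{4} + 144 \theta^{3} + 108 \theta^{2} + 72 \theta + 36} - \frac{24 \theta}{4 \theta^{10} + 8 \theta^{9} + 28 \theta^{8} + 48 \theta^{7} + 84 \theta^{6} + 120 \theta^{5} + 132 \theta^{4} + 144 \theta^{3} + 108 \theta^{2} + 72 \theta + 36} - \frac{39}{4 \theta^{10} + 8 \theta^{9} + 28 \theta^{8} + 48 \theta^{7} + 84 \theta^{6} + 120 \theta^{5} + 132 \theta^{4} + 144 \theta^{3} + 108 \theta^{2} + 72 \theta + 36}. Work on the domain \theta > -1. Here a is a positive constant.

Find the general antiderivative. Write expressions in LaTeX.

F(\theta) = - \frac{2 a \theta^{7} + 2 a \theta^{6} + 6 a \theta^{5} + 6 a \theta^{4} + 6 a \theta^{3} + 6 a \theta^{2} - 3 \theta^{4} - 5 \theta^{2} + 4 \theta - 9}{4 \left(\theta + 1\right) \left(\theta^{4} + 3 \theta^{2} + 3\right)} + C

Integrate term by term and add the pieces.
Check: d/d\theta[- \frac{2 a \theta^{7} + 2 a \theta^{6} + 6 a \theta^{5} + 6 a \theta^{4} + 6 a \theta^{3} + 6 a \theta^{2} - 3 \theta^{4} - 5 \theta^{2} + 4 \theta - 9}{4 \left(\theta + 1\right) \left(\theta^{4} + 3 \theta^{2} + 3\right)}] = \frac{- 4 a \theta^{11} - 8 a \theta^{10} - 28 a \theta^{9} - 48 a \theta^{8} - 84 a \theta^{7} - 120 a \theta^{6} - 132 a \theta^{5} - 144 a \theta^{4} - 108 a \theta^{3} - 72 a \theta^{2} - 36 a \theta - 3 \theta^{8} - 6 \theta^{6} + 24 \theta^{5} - 21 \theta^{4} + 24 \theta^{3} - 54 \theta^{2} - 24 \theta - 39}{4 \theta^{10} + 8 \theta^{9} + 28 \theta^{8} + 48 \theta^{7} + 84 \theta^{6} + 120 \theta^{5} + 132 \theta^{4} + 144 \theta^{3} + 108 \theta^{2} + 72 \theta + 36}, which equals f(\theta).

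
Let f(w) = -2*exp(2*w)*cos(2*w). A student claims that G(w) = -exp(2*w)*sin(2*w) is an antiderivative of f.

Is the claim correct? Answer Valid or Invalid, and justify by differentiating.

d/dw[G] = -2*exp(2*w)*sin(2*w) - 2*exp(2*w)*cos(2*w)
d/dw[G] - f(w) = -2*exp(2*w)*sin(2*w) != 0.

Invalid: d/dw[G] - f = -2*exp(2*w)*sin(2*w), which is not 0.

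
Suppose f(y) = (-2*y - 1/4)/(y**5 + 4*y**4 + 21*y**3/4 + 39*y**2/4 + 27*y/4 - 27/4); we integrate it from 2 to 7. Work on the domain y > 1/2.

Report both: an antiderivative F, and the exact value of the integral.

Factor the denominator ((y + 3)*(2*y - 1)*(2*y + 3)*(y**2 + 3)) and decompose: f = (151*y + 43)/(1092*(y**2 + 3)) - 22/(63*(2*y + 3)) - 10/(91*(2*y - 1)) + 23/(252*(y + 3)); each piece integrates to a log, atan, or power term.
F(y) = (-360*log(y - 1/2) - 1144*log(y + 3/2) + 598*log(y + 3) + 453*log(y**2 + 3) + 86*sqrt(3)*atan(sqrt(3)*y/3))/6552 is an antiderivative of f.
Check: d/dy[(-360*log(y - 1/2) - 1144*log(y + 3/2) + 598*log(y + 3) + 453*log(y**2 + 3) + 86*sqrt(3)*atan(sqrt(3)*y/3))/6552] = (-8*y - 1)/(4*y**5 + 16*y**4 + 21*y**3 + 39*y**2 + 27*y - 27), which equals f(y).
F(7) = -11*log(17/2)/63 - 5*log(13/2)/91 + 43*sqrt(3)*atan(7*sqrt(3)/3)/3276 + 23*log(10)/252 + 151*log(52)/2184; F(2) = -11*log(7/2)/63 - 5*log(3/2)/91 + 43*sqrt(3)*atan(2*sqrt(3)/3)/3276 + 151*log(7)/2184 + 23*log(5)/252.
Integral = F(7) - F(2) = -11*log(17/2)/63 - 23*log(5)/252 - 151*log(7)/2184 - 5*log(13/2)/91 - 43*sqrt(3)*atan(2*sqrt(3)/3)/3276 + 5*log(3/2)/91 + 43*sqrt(3)*atan(7*sqrt(3)/3)/3276 + 23*log(10)/252 + 11*log(7/2)/63 + 151*log(52)/2184.

Antiderivative: F(y) = (-360*log(y - 1/2) - 1144*log(y + 3/2) + 598*log(y + 3) + 453*log(y**2 + 3) + 86*sqrt(3)*atan(sqrt(3)*y/3))/6552; value = -11*log(17/2)/63 - 23*log(5)/252 - 151*log(7)/2184 - 5*log(13/2)/91 - 43*sqrt(3)*atan(2*sqrt(3)/3)/3276 + 5*log(3/2)/91 + 43*sqrt(3)*atan(7*sqrt(3)/3)/3276 + 23*log(10)/252 + 11*log(7/2)/63 + 151*log(52)/2184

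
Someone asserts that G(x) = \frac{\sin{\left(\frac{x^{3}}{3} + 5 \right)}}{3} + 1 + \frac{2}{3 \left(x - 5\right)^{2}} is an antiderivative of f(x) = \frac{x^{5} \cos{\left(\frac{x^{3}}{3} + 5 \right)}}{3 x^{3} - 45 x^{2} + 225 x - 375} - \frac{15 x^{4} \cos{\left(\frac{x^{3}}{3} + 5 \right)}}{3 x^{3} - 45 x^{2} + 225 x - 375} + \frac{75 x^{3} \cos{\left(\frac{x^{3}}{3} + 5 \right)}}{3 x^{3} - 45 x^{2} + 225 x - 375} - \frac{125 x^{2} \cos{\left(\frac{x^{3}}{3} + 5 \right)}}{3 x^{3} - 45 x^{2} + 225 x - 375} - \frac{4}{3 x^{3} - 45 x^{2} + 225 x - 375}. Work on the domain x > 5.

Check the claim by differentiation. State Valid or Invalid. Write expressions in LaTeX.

d/dx[G] = \frac{x^{5} \cos{\left(\frac{x^{3}}{3} + 5 \right)} - 15 x^{4} \cos{\left(\frac{x^{3}}{3} + 5 \right)} + 75 x^{3} \cos{\left(\frac{x^{3}}{3} + 5 \right)} - 125 x^{2} \cos{\left(\frac{x^{3}}{3} + 5 \right)} - 4}{3 x^{3} - 45 x^{2} + 225 x - 375}
This equals f(x) exactly, so the claim holds.

Valid. The derivative of G reproduces f.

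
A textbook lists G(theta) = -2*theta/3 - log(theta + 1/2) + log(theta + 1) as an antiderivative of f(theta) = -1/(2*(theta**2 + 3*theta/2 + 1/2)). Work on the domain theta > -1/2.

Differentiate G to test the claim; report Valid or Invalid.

Invalid: d/dtheta[G] - f = -2/3, which is not 0.

d/dtheta[G] = (-4*theta**2 - 6*theta - 5)/(6*theta**2 + 9*theta + 3)
d/dtheta[G] - f(theta) = -2/3 != 0.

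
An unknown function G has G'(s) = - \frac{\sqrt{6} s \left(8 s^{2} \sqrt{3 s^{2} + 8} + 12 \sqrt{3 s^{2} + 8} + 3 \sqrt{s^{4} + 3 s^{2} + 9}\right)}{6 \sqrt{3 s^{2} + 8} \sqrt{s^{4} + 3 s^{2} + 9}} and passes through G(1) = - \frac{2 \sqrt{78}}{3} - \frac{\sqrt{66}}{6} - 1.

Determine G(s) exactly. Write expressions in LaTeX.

G(s) = \frac{\sqrt{3} \left(- \sqrt{2} \sqrt{3 s^{2} + 8} - 4 \sqrt{2} \sqrt{s^{4} + 3 s^{2} + 9} - 2 \sqrt{3}\right)}{6}

For G(s) to be correct, d/ds[G] must agree with the stated G'(s) identically.
A general antiderivative is - \sqrt{\frac{s^{2}}{2} + \frac{4}{3}} - 2 \sqrt{\frac{2 s^{4}}{3} + 2 s^{2} + 6} + C.
The condition gives C = - \frac{2 \sqrt{78}}{3} - \frac{\sqrt{66}}{6} - 1 - (- \frac{2 \sqrt{78}}{3} - \frac{\sqrt{66}}{6}) = -1.
So G(s) = \frac{\sqrt{3} \left(- \sqrt{2} \sqrt{3 s^{2} + 8} - 4 \sqrt{2} \sqrt{s^{4} + 3 s^{2} + 9} - 2 \sqrt{3}\right)}{6}.
Check: d/ds[\frac{\sqrt{3} \left(- \sqrt{2} \sqrt{3 s^{2} + 8} - 4 \sqrt{2} \sqrt{s^{4} + 3 s^{2} + 9} - 2 \sqrt{3}\right)}{6}] = \frac{- 8 \sqrt{6} s^{3} \sqrt{3 s^{2} + 8} - 12 \sqrt{6} s \sqrt{3 s^{2} + 8} - 3 \sqrt{6} s \sqrt{s^{4} + 3 s^{2} + 9}}{6 \sqrt{3 s^{2} + 8} \sqrt{s^{4} + 3 s^{2} + 9}}, which equals G'(s).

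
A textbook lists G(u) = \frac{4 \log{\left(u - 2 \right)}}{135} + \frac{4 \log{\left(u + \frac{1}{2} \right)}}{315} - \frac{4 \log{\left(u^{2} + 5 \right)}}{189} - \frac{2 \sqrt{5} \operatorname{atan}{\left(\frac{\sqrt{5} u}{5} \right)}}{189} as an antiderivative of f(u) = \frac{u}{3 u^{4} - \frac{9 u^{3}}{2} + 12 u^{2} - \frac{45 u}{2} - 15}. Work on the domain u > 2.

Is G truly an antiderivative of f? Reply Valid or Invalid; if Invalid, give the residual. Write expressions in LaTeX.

Valid - the claim checks out under differentiation.

d/du[G] = \frac{2 u}{6 u^{4} - 9 u^{3} + 24 u^{2} - 45 u - 30}
This equals f(u) exactly, so the claim holds.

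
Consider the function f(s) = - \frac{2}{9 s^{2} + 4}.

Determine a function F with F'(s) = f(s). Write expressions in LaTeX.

An antiderivative is F(s) = - \frac{\operatorname{atan}{\left(\frac{3 s}{2} \right)}}{3}.

Differentiate the proposed F(s) back; it has to land on f(s) exactly.
Check: d/ds[- \frac{\operatorname{atan}{\left(\frac{3 s}{2} \right)}}{3}] = - \frac{2}{9 s^{2} + 4} = f(s).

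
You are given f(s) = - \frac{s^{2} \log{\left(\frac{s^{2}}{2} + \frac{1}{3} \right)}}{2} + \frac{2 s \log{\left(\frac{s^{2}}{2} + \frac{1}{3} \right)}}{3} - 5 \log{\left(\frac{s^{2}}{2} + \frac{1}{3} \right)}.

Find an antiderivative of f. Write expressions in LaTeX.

Integrate term by term and add the pieces.
Check: d/ds[- \frac{s^{3} \log{\left(3 s^{2} + 2 \right)}}{6} + \frac{s^{3}}{9} + \frac{s^{3} \log{\left(6 \right)}}{6} + \frac{s^{2} \log{\left(3 s^{2} + 2 \right)}}{3} - \frac{s^{2} \log{\left(6 \right)}}{3} - \frac{s^{2}}{3} - 5 s \log{\left(3 s^{2} + 2 \right)} + 5 s \log{\left(6 \right)} + \frac{88 s}{9} + \frac{2 \log{\left(s^{2} + \frac{2}{3} \right)}}{9} - \frac{88 \sqrt{6} \operatorname{atan}{\left(\frac{\sqrt{6} s}{2} \right)}}{27}] = - \frac{s^{2} \log{\left(3 s^{2} + 2 \right)}}{2} + \frac{s^{2} \log{\left(6 \right)}}{2} + \frac{2 s \log{\left(3 s^{2} + 2 \right)}}{3} - \frac{2 s \log{\left(6 \right)}}{3} - 5 \log{\left(3 s^{2} + 2 \right)} + 5 \log{\left(6 \right)}, which equals f(s).

An antiderivative is F(s) = - \frac{s^{3} \log{\left(3 s^{2} + 2 \right)}}{6} + \frac{s^{3}}{9} + \frac{s^{3} \log{\left(6 \right)}}{6} + \frac{s^{2} \log{\left(3 s^{2} + 2 \right)}}{3} - \frac{s^{2} \log{\left(6 \right)}}{3} - \frac{s^{2}}{3} - 5 s \log{\left(3 s^{2} + 2 \right)} + 5 s \log{\left(6 \right)} + \frac{88 s}{9} + \frac{2 \log{\left(s^{2} + \frac{2}{3} \right)}}{9} - \frac{88 \sqrt{6} \operatorname{atan}{\left(\frac{\sqrt{6} s}{2} \right)}}{27}.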